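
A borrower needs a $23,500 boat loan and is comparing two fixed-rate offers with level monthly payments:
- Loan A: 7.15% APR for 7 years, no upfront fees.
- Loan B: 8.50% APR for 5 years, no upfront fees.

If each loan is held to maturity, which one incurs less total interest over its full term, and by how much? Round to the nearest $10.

Loan A: monthly rate = 7.15%/12 = 0.0059583; payment = 23,500 × 0.0059583 / (1 − (1+0.0059583)^−84) = $356.40.
Total interest on Loan A = 84 × $356.40 − $23,500 = $6,437.60.
Loan B: at 8.50% the monthly rate is 0.0070833, so the payment is 23,500 × 0.0070833 / (1 − 1.0070833^−60) = $482.14.
Total interest on Loan B = 60 × $482.14 − $23,500 = $5,428.40.
Loan B is lower by $1,009.20.

Loan B by $1,010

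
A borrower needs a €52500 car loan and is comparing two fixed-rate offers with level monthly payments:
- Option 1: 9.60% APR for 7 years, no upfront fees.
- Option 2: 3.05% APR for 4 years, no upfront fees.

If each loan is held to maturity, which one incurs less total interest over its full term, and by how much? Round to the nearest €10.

Option 2 by €16,470

Option 1: at 9.60% the monthly rate is 0.0080000, so the payment is 52,500 × 0.0080000 / (1 − 1.0080000^−84) = €860.75.
Total interest on Option 1 = 84 × €860.75 − €52,500 = €19,803.00.
Option 2: monthly rate = 3.05%/12 = 0.0025417; payment = 52,500 × 0.0025417 / (1 − (1+0.0025417)^−48) = €1,163.21.
Total interest on Option 2 = 48 × €1,163.21 − €52,500 = €3,334.08.
Option 2 is lower by €16,468.92.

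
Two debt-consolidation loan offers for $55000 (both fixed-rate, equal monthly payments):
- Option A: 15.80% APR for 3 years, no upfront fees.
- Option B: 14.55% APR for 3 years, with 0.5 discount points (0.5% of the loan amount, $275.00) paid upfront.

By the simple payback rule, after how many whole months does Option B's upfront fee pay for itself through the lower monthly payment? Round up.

9 months

Option A: monthly rate = 15.8%/12 = 0.0131667; payment = 55,000 × 0.0131667 / (1 − (1+0.0131667)^−36) = $1,928.21.
Option B: monthly rate = 14.55%/12 = 0.0121250; payment = 55,000 × 0.0121250 / (1 − (1+0.0121250)^−36) = $1,894.50.
Monthly savings = $1,928.21 − $1,894.50 = $33.71.
Break-even = $275.00 / $33.71 = 8.16 → 9 months.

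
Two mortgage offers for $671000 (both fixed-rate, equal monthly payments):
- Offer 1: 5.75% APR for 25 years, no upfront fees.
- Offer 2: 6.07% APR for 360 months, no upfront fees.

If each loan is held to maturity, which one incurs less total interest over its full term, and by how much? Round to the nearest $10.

Offer 1: at 5.75% the monthly rate is 0.0047917, so the payment is 671,000 × 0.0047917 / (1 − 1.0047917^−300) = $4,221.30.
Total interest on Offer 1 = 300 × $4,221.30 − $671,000 = $595,390.00.
Offer 2: at 6.07% the monthly rate is 0.0050583, so the payment is 671,000 × 0.0050583 / (1 − 1.0050583^−360) = $4,053.23.
Total interest on Offer 2 = 360 × $4,053.23 − $671,000 = $788,162.80.
Offer 1 is lower by $192,772.80.

Offer 1 by $192,770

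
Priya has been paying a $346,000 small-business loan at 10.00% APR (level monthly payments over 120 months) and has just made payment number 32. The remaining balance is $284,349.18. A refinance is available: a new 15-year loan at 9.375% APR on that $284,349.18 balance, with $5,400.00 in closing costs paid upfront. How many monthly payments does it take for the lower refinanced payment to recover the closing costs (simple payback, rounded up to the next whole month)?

Current payment = 346,000 × 10%/12 / (1 − (1+0.0083333)^−120) = $4,572.42.
Refinanced payment = 284,349.18 × 0.0078125 / (1 − (1+0.0078125)^−180) = $2,947.83.
Monthly savings = $4,572.42 − $2,947.83 = $1,624.59.
Break-even = $5,400.00 / $1,624.59 = 3.32 → 4 months.

4 months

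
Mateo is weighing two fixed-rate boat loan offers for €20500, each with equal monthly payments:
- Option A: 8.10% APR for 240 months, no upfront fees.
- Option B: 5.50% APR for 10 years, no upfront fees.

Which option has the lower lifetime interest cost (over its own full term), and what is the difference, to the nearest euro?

Option B by €14,762

Option A: at 8.10% the monthly rate is 0.0067500, so the payment is 20,500 × 0.0067500 / (1 − 1.0067500^−240) = €172.75.
Total interest on Option A = 240 × €172.75 − €20,500 = €20,960.00.
Option B: at 5.50% the monthly rate is 0.0045833, so the payment is 20,500 × 0.0045833 / (1 − 1.0045833^−120) = €222.48.
Total interest on Option B = 120 × €222.48 − €20,500 = €6,197.60.
Option B is lower by €14,762.40.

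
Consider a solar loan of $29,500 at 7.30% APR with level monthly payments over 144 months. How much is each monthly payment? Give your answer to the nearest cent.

At 7.30% the monthly rate is 0.0060833, so the payment is 29,500 × 0.0060833 / (1 − 1.0060833^−144) = $308.11.

$308.11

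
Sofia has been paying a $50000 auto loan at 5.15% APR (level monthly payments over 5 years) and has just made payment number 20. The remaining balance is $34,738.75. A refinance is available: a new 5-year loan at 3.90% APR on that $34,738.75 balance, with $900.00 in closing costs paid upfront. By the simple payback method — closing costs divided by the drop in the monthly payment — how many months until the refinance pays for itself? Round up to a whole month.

Current payment = 50,000 × 5.15%/12 / (1 − (1+0.0042917)^−60) = $947.00.
Refinanced payment = 34,738.75 × 0.0032500 / (1 − (1+0.0032500)^−60) = $638.20.
Monthly savings = $947.00 − $638.20 = $308.80.
Break-even = $900.00 / $308.80 = 2.91 → 3 months.

3 months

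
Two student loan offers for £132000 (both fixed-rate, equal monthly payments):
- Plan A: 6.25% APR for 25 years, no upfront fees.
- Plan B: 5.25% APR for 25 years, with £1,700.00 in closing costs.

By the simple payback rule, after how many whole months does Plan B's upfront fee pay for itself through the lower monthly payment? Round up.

22 months

Plan A: at 6.25% the monthly rate is 0.0052083, so the payment is 132,000 × 0.0052083 / (1 − 1.0052083^−300) = £870.76.
Plan B: monthly rate = 5.25%/12 = 0.0043750; payment = 132,000 × 0.0043750 / (1 − (1+0.0043750)^−300) = £791.01.
Monthly savings = £870.76 − £791.01 = £79.75.
Break-even = £1,700.00 / £79.75 = 21.32 → 22 months.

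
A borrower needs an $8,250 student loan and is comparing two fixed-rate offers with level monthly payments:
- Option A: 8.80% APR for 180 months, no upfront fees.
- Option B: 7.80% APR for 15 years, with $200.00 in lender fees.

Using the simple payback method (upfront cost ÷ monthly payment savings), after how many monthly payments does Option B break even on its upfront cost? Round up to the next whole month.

42 months

Option A: monthly rate = 8.8%/12 = 0.0073333; payment = 8,250 × 0.0073333 / (1 − (1+0.0073333)^−180) = $82.70.
Option B: monthly rate = 7.8%/12 = 0.0065000; payment = 8,250 × 0.0065000 / (1 − (1+0.0065000)^−180) = $77.89.
Monthly savings = $82.70 − $77.89 = $4.81.
Break-even = $200.00 / $4.81 = 41.58 → 42 months.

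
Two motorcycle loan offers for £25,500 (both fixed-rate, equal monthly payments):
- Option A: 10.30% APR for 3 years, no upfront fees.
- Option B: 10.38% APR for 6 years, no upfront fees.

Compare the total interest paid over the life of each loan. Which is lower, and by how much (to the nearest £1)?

Option A by £4,616

Option A: at 10.30% the monthly rate is 0.0085833, so the payment is 25,500 × 0.0085833 / (1 − 1.0085833^−36) = £826.41.
Total interest on Option A = 36 × £826.41 − £25,500 = £4,250.76.
Option B: monthly rate = 10.38%/12 = 0.0086500; payment = 25,500 × 0.0086500 / (1 − (1+0.0086500)^−72) = £477.31.
Total interest on Option B = 72 × £477.31 − £25,500 = £8,866.32.
Option A is lower by £4,615.56.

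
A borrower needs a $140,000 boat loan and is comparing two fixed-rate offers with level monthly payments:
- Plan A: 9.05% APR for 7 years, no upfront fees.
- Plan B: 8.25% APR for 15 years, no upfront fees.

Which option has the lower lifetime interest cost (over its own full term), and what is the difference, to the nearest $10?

Plan A: monthly rate = 9.05%/12 = 0.0075417; payment = 140,000 × 0.0075417 / (1 − (1+0.0075417)^−84) = $2,256.03.
Total interest on Plan A = 84 × $2,256.03 − $140,000 = $49,506.52.
Plan B: monthly rate = 8.25%/12 = 0.0068750; payment = 140,000 × 0.0068750 / (1 − (1+0.0068750)^−180) = $1,358.20.
Total interest on Plan B = 180 × $1,358.20 − $140,000 = $104,476.00.
Plan A is lower by $54,969.48.

Plan A by $54,970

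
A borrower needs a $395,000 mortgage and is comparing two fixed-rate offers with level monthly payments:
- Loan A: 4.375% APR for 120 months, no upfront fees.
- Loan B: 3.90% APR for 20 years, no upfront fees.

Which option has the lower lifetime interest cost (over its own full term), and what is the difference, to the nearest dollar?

Loan A by $81,091

Loan A: at 4.375% the monthly rate is 0.0036458, so the payment is 395,000 × 0.0036458 / (1 − 1.0036458^−120) = $4,069.96.
Total interest on Loan A = 120 × $4,069.96 − $395,000 = $93,395.20.
Loan B: monthly rate = 3.9%/12 = 0.0032500; payment = 395,000 × 0.0032500 / (1 − (1+0.0032500)^−240) = $2,372.86.
Total interest on Loan B = 240 × $2,372.86 − $395,000 = $174,486.40.
Loan A is lower by $81,091.20.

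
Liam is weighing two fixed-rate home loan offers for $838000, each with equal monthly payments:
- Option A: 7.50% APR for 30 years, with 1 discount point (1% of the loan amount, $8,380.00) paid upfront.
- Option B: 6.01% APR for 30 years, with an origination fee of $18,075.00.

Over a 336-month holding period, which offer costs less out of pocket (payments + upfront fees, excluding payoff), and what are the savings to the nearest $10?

Option B by $269,120

Option A: at 7.50% the monthly rate is 0.0062500, so the payment is 838,000 × 0.0062500 / (1 − 1.0062500^−360) = $5,859.42.
Option B: at 6.01% the monthly rate is 0.0050083, so the payment is 838,000 × 0.0050083 / (1 − 1.0050083^−360) = $5,029.62.
Over 336 months: Option A costs 336 × $5,859.42 + $8,380.00 = $1,977,145.12; Option B costs 336 × $5,029.62 + $18,075.00 = $1,708,027.32.
Option B is cheaper by $1,977,145.12 − $1,708,027.32 = $269,117.80.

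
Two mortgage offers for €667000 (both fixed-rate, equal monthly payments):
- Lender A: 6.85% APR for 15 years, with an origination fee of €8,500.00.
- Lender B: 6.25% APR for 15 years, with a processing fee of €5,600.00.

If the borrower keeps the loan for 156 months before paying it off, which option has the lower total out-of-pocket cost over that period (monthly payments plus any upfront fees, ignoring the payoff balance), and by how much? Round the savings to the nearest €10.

Lender B by €37,280

Lender A: monthly rate = 6.85%/12 = 0.0057083; payment = 667,000 × 0.0057083 / (1 − (1+0.0057083)^−180) = €5,939.39.
Lender B: monthly rate = 6.25%/12 = 0.0052083; payment = 667,000 × 0.0052083 / (1 − (1+0.0052083)^−180) = €5,719.01.
Over 156 months: Lender A costs 156 × €5,939.39 + €8,500.00 = €935,044.84; Lender B costs 156 × €5,719.01 + €5,600.00 = €897,765.56.
Lender B is cheaper by €935,044.84 − €897,765.56 = €37,279.28.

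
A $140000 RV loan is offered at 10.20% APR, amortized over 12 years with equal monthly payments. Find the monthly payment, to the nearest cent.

Monthly rate = 10.2%/12 = 0.0085000; payment = 140,000 × 0.0085000 / (1 − (1+0.0085000)^−144) = $1,689.32.

$1,689.32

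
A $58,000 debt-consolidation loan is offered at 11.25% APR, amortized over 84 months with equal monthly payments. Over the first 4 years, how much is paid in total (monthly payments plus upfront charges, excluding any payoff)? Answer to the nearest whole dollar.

Monthly rate = 11.25%/12 = 0.0093750; payment = 58,000 × 0.0093750 / (1 − (1+0.0093750)^−84) = $1,000.74.
Total outlay = 48 × $1,000.74 = $48,035.52.

$48,036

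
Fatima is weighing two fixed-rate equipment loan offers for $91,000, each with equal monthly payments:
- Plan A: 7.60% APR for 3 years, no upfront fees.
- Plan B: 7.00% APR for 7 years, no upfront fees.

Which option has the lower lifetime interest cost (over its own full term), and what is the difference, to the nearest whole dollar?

Plan A by $13,314

Plan A: monthly rate = 7.6%/12 = 0.0063333; payment = 91,000 × 0.0063333 / (1 − (1+0.0063333)^−36) = $2,834.85.
Total interest on Plan A = 36 × $2,834.85 − $91,000 = $11,054.60.
Plan B: monthly rate = 7%/12 = 0.0058333; payment = 91,000 × 0.0058333 / (1 − (1+0.0058333)^−84) = $1,373.43.
Total interest on Plan B = 84 × $1,373.43 − $91,000 = $24,368.12.
Plan A is lower by $13,313.52.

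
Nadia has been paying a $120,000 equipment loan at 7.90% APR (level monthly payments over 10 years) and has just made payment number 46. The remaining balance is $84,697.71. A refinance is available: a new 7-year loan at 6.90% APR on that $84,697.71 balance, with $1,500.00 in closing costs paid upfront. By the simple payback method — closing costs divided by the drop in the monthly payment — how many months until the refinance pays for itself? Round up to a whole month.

9 months

Current payment = 120,000 × 7.9%/12 / (1 − (1+0.0065833)^−120) = $1,449.60.
Refinanced payment = 84,697.71 × 0.0057500 / (1 − (1+0.0057500)^−84) = $1,274.18.
Monthly savings = $1,449.60 − $1,274.18 = $175.42.
Break-even = $1,500.00 / $175.42 = 8.55 → 9 months.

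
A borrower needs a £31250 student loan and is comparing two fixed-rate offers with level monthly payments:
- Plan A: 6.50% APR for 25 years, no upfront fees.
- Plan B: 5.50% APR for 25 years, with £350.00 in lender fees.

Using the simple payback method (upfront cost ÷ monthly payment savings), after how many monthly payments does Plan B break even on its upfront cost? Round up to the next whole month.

Plan A: at 6.50% the monthly rate is 0.0054167, so the payment is 31,250 × 0.0054167 / (1 − 1.0054167^−300) = £211.00.
Plan B: at 5.50% the monthly rate is 0.0045833, so the payment is 31,250 × 0.0045833 / (1 − 1.0045833^−300) = £191.90.
Monthly savings = £211.00 − £191.90 = £19.10.
Break-even = £350.00 / £19.10 = 18.32 → 19 months.

19 months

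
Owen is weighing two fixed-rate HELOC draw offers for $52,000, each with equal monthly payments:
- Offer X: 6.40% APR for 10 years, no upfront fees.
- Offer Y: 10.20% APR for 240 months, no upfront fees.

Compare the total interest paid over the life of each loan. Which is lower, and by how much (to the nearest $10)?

Offer X by $51,560

Offer X: at 6.40% the monthly rate is 0.0053333, so the payment is 52,000 × 0.0053333 / (1 − 1.0053333^−120) = $587.81.
Total interest on Offer X = 120 × $587.81 − $52,000 = $18,537.20.
Offer Y: at 10.20% the monthly rate is 0.0085000, so the payment is 52,000 × 0.0085000 / (1 − 1.0085000^−240) = $508.72.
Total interest on Offer Y = 240 × $508.72 − $52,000 = $70,092.80.
Offer X is lower by $51,555.60.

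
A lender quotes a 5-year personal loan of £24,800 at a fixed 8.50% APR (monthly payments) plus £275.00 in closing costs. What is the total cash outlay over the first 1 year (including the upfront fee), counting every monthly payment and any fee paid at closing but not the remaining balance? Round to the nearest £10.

£6,380

At 8.50% the monthly rate is 0.0070833, so the payment is 24,800 × 0.0070833 / (1 − 1.0070833^−60) = £508.81.
Total outlay = 12 × £508.81 + £275.00 = £6,380.72.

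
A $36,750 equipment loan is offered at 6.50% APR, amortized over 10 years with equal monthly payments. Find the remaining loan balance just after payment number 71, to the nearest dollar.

$17,916

With monthly rate i = 6.5%/12 = 0.0054167, the balance after k of n payments is P · [(1+i)^n − (1+i)^k] / [(1+i)^n − 1].
(1+0.0054167)^120 = 1.91218375 and (1+0.0054167)^71 = 1.46747832, so the balance is 36,750 × (1.91218375 − 1.46747832) / (1.91218375 − 1) = $17,916.26.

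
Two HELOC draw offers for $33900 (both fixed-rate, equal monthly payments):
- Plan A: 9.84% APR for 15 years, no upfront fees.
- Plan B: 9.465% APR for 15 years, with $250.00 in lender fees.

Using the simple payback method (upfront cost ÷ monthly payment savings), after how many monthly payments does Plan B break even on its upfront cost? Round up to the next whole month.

33 months

Plan A: at 9.84% the monthly rate is 0.0082000, so the payment is 33,900 × 0.0082000 / (1 − 1.0082000^−180) = $360.98.
Plan B: monthly rate = 9.465%/12 = 0.0078875; payment = 33,900 × 0.0078875 / (1 − (1+0.0078875)^−180) = $353.28.
Monthly savings = $360.98 − $353.28 = $7.70.
Break-even = $250.00 / $7.70 = 32.47 → 33 months.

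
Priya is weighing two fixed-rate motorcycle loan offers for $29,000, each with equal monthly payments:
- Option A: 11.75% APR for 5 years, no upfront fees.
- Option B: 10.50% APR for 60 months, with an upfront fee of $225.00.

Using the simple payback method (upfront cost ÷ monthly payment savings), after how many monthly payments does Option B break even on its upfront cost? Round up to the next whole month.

13 months

Option A: at 11.75% the monthly rate is 0.0097917, so the payment is 29,000 × 0.0097917 / (1 − 1.0097917^−60) = $641.43.
Option B: at 10.50% the monthly rate is 0.0087500, so the payment is 29,000 × 0.0087500 / (1 − 1.0087500^−60) = $623.32.
Monthly savings = $641.43 − $623.32 = $18.11.
Break-even = $225.00 / $18.11 = 12.42 → 13 months.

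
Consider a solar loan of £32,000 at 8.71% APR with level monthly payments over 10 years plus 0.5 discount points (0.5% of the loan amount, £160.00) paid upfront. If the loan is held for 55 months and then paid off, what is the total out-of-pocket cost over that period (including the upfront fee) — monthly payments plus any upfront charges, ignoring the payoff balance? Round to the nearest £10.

£22,180

Monthly rate = 8.71%/12 = 0.0072583; payment = 32,000 × 0.0072583 / (1 − (1+0.0072583)^−120) = £400.36.
Total outlay = 55 × £400.36 + £160.00 = £22,179.80.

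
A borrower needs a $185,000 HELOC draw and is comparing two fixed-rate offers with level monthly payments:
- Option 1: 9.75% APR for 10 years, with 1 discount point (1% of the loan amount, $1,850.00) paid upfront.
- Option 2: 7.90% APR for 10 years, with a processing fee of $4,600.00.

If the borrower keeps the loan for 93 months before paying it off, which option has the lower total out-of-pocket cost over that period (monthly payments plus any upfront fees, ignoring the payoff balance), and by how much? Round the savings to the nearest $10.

Option 2 by $14,400

Option 1: monthly rate = 9.75%/12 = 0.0081250; payment = 185,000 × 0.0081250 / (1 − (1+0.0081250)^−120) = $2,419.25.
Option 2: monthly rate = 7.9%/12 = 0.0065833; payment = 185,000 × 0.0065833 / (1 − (1+0.0065833)^−120) = $2,234.80.
Over 93 months: Option 1 costs 93 × $2,419.25 + $1,850.00 = $226,840.25; Option 2 costs 93 × $2,234.80 + $4,600.00 = $212,436.40.
Option 2 is cheaper by $226,840.25 − $212,436.40 = $14,403.85.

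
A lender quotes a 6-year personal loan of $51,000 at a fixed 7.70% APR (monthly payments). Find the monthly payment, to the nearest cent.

At 7.70% the monthly rate is 0.0064167, so the payment is 51,000 × 0.0064167 / (1 − 1.0064167^−72) = $886.74.

$886.74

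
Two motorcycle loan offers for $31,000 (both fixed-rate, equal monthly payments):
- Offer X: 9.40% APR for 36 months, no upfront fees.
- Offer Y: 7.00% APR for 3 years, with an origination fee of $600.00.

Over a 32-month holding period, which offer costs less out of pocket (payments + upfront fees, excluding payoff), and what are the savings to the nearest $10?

Offer Y by $500

Offer X: monthly rate = 9.4%/12 = 0.0078333; payment = 31,000 × 0.0078333 / (1 − (1+0.0078333)^−36) = $991.57.
Offer Y: at 7.00% the monthly rate is 0.0058333, so the payment is 31,000 × 0.0058333 / (1 − 1.0058333^−36) = $957.19.
Over 32 months: Offer X costs 32 × $991.57 = $31,730.24; Offer Y costs 32 × $957.19 + $600.00 = $31,230.08.
Offer Y is cheaper by $31,730.24 − $31,230.08 = $500.16.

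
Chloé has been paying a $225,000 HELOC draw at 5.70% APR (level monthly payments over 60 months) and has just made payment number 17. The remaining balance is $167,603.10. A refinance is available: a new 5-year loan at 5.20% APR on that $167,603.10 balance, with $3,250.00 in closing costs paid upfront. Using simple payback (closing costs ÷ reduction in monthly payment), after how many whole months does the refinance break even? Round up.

Current payment = 225,000 × 5.7%/12 / (1 − (1+0.0047500)^−60) = $4,318.56.
Refinanced payment = 167,603.10 × 0.0043333 / (1 − (1+0.0043333)^−60) = $3,178.26.
Monthly savings = $4,318.56 − $3,178.26 = $1,140.30.
Break-even = $3,250.00 / $1,140.30 = 2.85 → 3 months.

3 months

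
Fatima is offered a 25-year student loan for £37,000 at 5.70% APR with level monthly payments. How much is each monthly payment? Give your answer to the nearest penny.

At 5.70% the monthly rate is 0.0047500, so the payment is 37,000 × 0.0047500 / (1 − 1.0047500^−300) = £231.65.

£231.65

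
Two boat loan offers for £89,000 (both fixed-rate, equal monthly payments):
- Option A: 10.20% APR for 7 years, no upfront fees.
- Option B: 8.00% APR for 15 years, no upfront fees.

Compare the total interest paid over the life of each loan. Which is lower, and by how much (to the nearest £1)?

Option A by £28,211

Option A: monthly rate = 10.2%/12 = 0.0085000; payment = 89,000 × 0.0085000 / (1 − (1+0.0085000)^−84) = £1,486.72.
Total interest on Option A = 84 × £1,486.72 − £89,000 = £35,884.48.
Option B: monthly rate = 8%/12 = 0.0066667; payment = 89,000 × 0.0066667 / (1 − (1+0.0066667)^−180) = £850.53.
Total interest on Option B = 180 × £850.53 − £89,000 = £64,095.40.
Option A is lower by £28,210.92.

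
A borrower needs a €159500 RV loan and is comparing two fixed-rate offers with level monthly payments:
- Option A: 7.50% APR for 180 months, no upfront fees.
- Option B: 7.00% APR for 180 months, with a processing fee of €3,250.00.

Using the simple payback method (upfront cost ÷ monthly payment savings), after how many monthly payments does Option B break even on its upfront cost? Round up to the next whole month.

73 months

Option A: monthly rate = 7.5%/12 = 0.0062500; payment = 159,500 × 0.0062500 / (1 − (1+0.0062500)^−180) = €1,478.58.
Option B: at 7.00% the monthly rate is 0.0058333, so the payment is 159,500 × 0.0058333 / (1 − 1.0058333^−180) = €1,433.63.
Monthly savings = €1,478.58 − €1,433.63 = €44.95.
Break-even = €3,250.00 / €44.95 = 72.30 → 73 months.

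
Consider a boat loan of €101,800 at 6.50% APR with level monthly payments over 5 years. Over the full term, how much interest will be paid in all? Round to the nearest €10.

€17,710

At 6.50% the monthly rate is 0.0054167, so the payment is 101,800 × 0.0054167 / (1 − 1.0054167^−60) = €1,991.83.
Total paid = 60 × €1,991.83 = €119,509.80; interest = €119,509.80 − €101,800 = €17,709.80.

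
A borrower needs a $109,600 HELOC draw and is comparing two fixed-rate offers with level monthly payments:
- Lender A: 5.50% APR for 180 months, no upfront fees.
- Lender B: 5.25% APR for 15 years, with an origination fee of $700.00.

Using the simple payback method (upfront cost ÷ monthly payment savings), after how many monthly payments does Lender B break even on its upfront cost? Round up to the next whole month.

49 months

Lender A: monthly rate = 5.5%/12 = 0.0045833; payment = 109,600 × 0.0045833 / (1 − (1+0.0045833)^−180) = $895.52.
Lender B: monthly rate = 5.25%/12 = 0.0043750; payment = 109,600 × 0.0043750 / (1 − (1+0.0043750)^−180) = $881.05.
Monthly savings = $895.52 − $881.05 = $14.47.
Break-even = $700.00 / $14.47 = 48.38 → 49 months.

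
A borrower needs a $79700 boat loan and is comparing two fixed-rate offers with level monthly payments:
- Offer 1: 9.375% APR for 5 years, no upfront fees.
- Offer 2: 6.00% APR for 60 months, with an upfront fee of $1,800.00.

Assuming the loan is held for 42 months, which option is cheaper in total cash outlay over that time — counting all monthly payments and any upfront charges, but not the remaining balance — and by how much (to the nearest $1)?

Offer 2 by $3,583

Offer 1: monthly rate = 9.375%/12 = 0.0078125; payment = 79,700 × 0.0078125 / (1 − (1+0.0078125)^−60) = $1,668.98.
Offer 2: monthly rate = 6%/12 = 0.0050000; payment = 79,700 × 0.0050000 / (1 − (1+0.0050000)^−60) = $1,540.82.
Over 42 months: Offer 1 costs 42 × $1,668.98 = $70,097.16; Offer 2 costs 42 × $1,540.82 + $1,800.00 = $66,514.44.
Offer 2 is cheaper by $70,097.16 − $66,514.44 = $3,582.72.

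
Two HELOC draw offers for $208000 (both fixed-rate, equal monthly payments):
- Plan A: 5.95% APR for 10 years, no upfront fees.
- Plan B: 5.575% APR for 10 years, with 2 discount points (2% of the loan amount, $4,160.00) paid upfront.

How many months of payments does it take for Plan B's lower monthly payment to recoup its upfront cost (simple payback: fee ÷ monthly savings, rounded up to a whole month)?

Plan A: monthly rate = 5.95%/12 = 0.0049583; payment = 208,000 × 0.0049583 / (1 − (1+0.0049583)^−120) = $2,304.01.
Plan B: at 5.575% the monthly rate is 0.0046458, so the payment is 208,000 × 0.0046458 / (1 − 1.0046458^−120) = $2,265.08.
Monthly savings = $2,304.01 − $2,265.08 = $38.93.
Break-even = $4,160.00 / $38.93 = 106.86 → 107 months.

107 months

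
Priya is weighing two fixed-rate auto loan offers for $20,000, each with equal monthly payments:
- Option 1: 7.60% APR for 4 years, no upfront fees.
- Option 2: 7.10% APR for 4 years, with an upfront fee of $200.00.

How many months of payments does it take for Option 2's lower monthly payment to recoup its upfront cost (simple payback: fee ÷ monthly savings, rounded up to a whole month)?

43 months

Option 1: monthly rate = 7.6%/12 = 0.0063333; payment = 20,000 × 0.0063333 / (1 − (1+0.0063333)^−48) = $484.51.
Option 2: monthly rate = 7.1%/12 = 0.0059167; payment = 20,000 × 0.0059167 / (1 − (1+0.0059167)^−48) = $479.85.
Monthly savings = $484.51 − $479.85 = $4.66.
Break-even = $200.00 / $4.66 = 42.92 → 43 months.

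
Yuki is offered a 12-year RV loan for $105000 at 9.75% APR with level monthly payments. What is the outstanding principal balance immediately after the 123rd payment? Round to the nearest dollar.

$23,845

With monthly rate i = 9.75%/12 = 0.0081250, the balance after k of n payments is P · [(1+i)^n − (1+i)^k] / [(1+i)^n − 1].
(1+0.0081250)^144 = 3.20679650 and (1+0.0081250)^123 = 2.70563571, so the balance is 105,000 × (3.20679650 − 2.70563571) / (3.20679650 − 1) = $23,845.37.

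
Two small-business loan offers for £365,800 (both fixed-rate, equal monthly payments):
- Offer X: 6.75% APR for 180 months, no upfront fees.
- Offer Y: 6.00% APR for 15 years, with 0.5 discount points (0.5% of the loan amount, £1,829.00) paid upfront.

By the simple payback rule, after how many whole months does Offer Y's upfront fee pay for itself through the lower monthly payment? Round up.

13 months

Offer X: at 6.75% the monthly rate is 0.0056250, so the payment is 365,800 × 0.0056250 / (1 − 1.0056250^−180) = £3,237.00.
Offer Y: monthly rate = 6%/12 = 0.0050000; payment = 365,800 × 0.0050000 / (1 − (1+0.0050000)^−180) = £3,086.83.
Monthly savings = £3,237.00 − £3,086.83 = £150.17.
Break-even = £1,829.00 / £150.17 = 12.18 → 13 months.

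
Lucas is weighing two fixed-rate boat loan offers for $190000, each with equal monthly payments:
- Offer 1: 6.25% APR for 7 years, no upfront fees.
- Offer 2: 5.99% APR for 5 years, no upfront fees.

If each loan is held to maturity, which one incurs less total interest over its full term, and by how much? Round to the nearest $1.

Offer 2 by $14,729

Offer 1: at 6.25% the monthly rate is 0.0052083, so the payment is 190,000 × 0.0052083 / (1 − 1.0052083^−84) = $2,798.45.
Total interest on Offer 1 = 84 × $2,798.45 − $190,000 = $45,069.80.
Offer 2: monthly rate = 5.99%/12 = 0.0049917; payment = 190,000 × 0.0049917 / (1 − (1+0.0049917)^−60) = $3,672.35.
Total interest on Offer 2 = 60 × $3,672.35 − $190,000 = $30,341.00.
Offer 2 is lower by $14,728.80.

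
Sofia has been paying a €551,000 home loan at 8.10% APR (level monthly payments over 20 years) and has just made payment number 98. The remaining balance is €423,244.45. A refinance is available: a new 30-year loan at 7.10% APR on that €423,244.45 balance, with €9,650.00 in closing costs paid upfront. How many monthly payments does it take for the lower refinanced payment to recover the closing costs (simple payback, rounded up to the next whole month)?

Current payment = 551,000 × 8.1%/12 / (1 − (1+0.0067500)^−240) = €4,643.14.
Refinanced payment = 423,244.45 × 0.0059167 / (1 − (1+0.0059167)^−360) = €2,844.34.
Monthly savings = €4,643.14 − €2,844.34 = €1,798.80.
Break-even = €9,650.00 / €1,798.80 = 5.36 → 6 months.

6 months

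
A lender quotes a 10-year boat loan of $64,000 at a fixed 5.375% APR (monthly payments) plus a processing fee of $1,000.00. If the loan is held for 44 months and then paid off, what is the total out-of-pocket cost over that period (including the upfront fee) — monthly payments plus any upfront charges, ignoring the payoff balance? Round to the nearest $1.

$31,387

At 5.375% the monthly rate is 0.0044792, so the payment is 64,000 × 0.0044792 / (1 − 1.0044792^−120) = $690.61.
Total outlay = 44 × $690.61 + $1,000.00 = $31,386.84.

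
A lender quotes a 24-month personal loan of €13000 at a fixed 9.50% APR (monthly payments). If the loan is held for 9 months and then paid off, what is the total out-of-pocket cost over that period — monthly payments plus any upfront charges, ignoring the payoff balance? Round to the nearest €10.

€5,370

At 9.50% the monthly rate is 0.0079167, so the payment is 13,000 × 0.0079167 / (1 − 1.0079167^−24) = €596.89.
Total outlay = 9 × €596.89 = €5,372.01.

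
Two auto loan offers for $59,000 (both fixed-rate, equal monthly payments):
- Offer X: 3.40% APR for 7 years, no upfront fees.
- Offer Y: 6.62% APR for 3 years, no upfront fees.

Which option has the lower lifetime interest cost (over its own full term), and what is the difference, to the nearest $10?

Offer Y by $1,170

Offer X: monthly rate = 3.4%/12 = 0.0028333; payment = 59,000 × 0.0028333 / (1 − (1+0.0028333)^−84) = $790.27.
Total interest on Offer X = 84 × $790.27 − $59,000 = $7,382.68.
Offer Y: at 6.62% the monthly rate is 0.0055167, so the payment is 59,000 × 0.0055167 / (1 − 1.0055167^−36) = $1,811.52.
Total interest on Offer Y = 36 × $1,811.52 − $59,000 = $6,214.72.
Offer Y is lower by $1,167.96.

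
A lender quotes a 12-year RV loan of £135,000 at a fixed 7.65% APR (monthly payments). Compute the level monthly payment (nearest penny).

£1,435.53

At 7.65% the monthly rate is 0.0063750, so the payment is 135,000 × 0.0063750 / (1 − 1.0063750^−144) = £1,435.53.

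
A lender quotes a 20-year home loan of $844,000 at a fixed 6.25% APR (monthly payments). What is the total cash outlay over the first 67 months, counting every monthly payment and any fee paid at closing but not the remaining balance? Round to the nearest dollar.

Monthly rate = 6.25%/12 = 0.0052083; payment = 844,000 × 0.0052083 / (1 − (1+0.0052083)^−240) = $6,169.03.
Total outlay = 67 × $6,169.03 = $413,325.01.

$413,325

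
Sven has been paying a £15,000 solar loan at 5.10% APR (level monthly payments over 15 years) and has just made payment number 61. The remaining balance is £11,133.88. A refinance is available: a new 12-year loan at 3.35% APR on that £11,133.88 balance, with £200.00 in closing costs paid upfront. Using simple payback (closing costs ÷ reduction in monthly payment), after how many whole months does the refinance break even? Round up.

8 months

Current payment = 15,000 × 5.1%/12 / (1 − (1+0.0042500)^−180) = £119.40.
Refinanced payment = 11,133.88 × 0.0027917 / (1 − (1+0.0027917)^−144) = £94.00.
Monthly savings = £119.40 − £94.00 = £25.40.
Break-even = £200.00 / £25.40 = 7.87 → 8 months.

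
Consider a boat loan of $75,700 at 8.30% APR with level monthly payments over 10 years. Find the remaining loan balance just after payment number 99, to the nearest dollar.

With monthly rate i = 8.3%/12 = 0.0069167, the balance after k of n payments is P · [(1+i)^n − (1+i)^k] / [(1+i)^n − 1].
(1+0.0069167)^120 = 2.28677551 and (1+0.0069167)^99 = 1.97860642, so the balance is 75,700 × (2.28677551 − 1.97860642) / (2.28677551 − 1) = $18,129.35.

$18,129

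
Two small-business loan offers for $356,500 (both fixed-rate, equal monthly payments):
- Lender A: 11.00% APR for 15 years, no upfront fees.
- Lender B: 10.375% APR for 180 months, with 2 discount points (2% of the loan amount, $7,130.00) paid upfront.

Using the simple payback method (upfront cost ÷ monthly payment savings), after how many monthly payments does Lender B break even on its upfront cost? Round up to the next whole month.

Lender A: monthly rate = 11%/12 = 0.0091667; payment = 356,500 × 0.0091667 / (1 − (1+0.0091667)^−180) = $4,051.97.
Lender B: at 10.375% the monthly rate is 0.0086458, so the payment is 356,500 × 0.0086458 / (1 − 1.0086458^−180) = $3,913.17.
Monthly savings = $4,051.97 − $3,913.17 = $138.80.
Break-even = $7,130.00 / $138.80 = 51.37 → 52 months.

52 months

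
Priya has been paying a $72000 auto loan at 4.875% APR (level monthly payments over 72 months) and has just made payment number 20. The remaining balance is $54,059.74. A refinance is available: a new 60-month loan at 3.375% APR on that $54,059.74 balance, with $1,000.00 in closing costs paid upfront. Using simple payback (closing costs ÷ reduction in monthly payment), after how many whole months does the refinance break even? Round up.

Current payment = 72,000 × 4.875%/12 / (1 − (1+0.0040625)^−72) = $1,155.39.
Refinanced payment = 54,059.74 × 0.0028125 / (1 − (1+0.0028125)^−60) = $980.42.
Monthly savings = $1,155.39 − $980.42 = $174.97.
Break-even = $1,000.00 / $174.97 = 5.72 → 6 months.

6 months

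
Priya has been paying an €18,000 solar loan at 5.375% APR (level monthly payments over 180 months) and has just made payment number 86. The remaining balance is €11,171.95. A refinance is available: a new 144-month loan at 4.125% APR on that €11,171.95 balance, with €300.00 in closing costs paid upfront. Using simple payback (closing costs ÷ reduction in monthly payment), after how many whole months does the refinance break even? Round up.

Current payment = 18,000 × 5.375%/12 / (1 − (1+0.0044792)^−180) = €145.88.
Refinanced payment = 11,171.95 × 0.0034375 / (1 − (1+0.0034375)^−144) = €98.49.
Monthly savings = €145.88 − €98.49 = €47.39.
Break-even = €300.00 / €47.39 = 6.33 → 7 months.

7 months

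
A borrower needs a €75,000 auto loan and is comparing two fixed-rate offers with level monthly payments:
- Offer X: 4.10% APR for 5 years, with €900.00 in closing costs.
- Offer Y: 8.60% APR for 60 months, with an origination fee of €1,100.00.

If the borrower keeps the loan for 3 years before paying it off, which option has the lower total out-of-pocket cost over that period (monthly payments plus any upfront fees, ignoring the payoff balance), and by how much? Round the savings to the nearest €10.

Offer X: monthly rate = 4.1%/12 = 0.0034167; payment = 75,000 × 0.0034167 / (1 − (1+0.0034167)^−60) = €1,384.63.
Offer Y: monthly rate = 8.6%/12 = 0.0071667; payment = 75,000 × 0.0071667 / (1 − (1+0.0071667)^−60) = €1,542.36.
Over 36 months: Offer X costs 36 × €1,384.63 + €900.00 = €50,746.68; Offer Y costs 36 × €1,542.36 + €1,100.00 = €56,624.96.
Offer X is cheaper by €56,624.96 − €50,746.68 = €5,878.28.

Offer X by €5,880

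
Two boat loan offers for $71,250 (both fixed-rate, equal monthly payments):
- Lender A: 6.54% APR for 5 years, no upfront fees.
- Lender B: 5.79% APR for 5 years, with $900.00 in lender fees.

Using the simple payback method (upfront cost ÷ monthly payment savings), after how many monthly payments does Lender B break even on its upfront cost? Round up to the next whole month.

37 months

Lender A: monthly rate = 6.54%/12 = 0.0054500; payment = 71,250 × 0.0054500 / (1 − (1+0.0054500)^−60) = $1,395.42.
Lender B: at 5.79% the monthly rate is 0.0048250, so the payment is 71,250 × 0.0048250 / (1 − 1.0048250^−60) = $1,370.52.
Monthly savings = $1,395.42 − $1,370.52 = $24.90.
Break-even = $900.00 / $24.90 = 36.14 → 37 months.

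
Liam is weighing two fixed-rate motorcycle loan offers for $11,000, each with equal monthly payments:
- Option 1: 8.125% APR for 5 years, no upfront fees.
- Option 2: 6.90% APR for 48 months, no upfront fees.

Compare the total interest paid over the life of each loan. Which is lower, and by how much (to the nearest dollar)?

Option 1: at 8.125% the monthly rate is 0.0067708, so the payment is 11,000 × 0.0067708 / (1 − 1.0067708^−60) = $223.70.
Total interest on Option 1 = 60 × $223.70 − $11,000 = $2,422.00.
Option 2: at 6.90% the monthly rate is 0.0057500, so the payment is 11,000 × 0.0057500 / (1 − 1.0057500^−48) = $262.90.
Total interest on Option 2 = 48 × $262.90 − $11,000 = $1,619.20.
Option 2 is lower by $802.80.

Option 2 by $803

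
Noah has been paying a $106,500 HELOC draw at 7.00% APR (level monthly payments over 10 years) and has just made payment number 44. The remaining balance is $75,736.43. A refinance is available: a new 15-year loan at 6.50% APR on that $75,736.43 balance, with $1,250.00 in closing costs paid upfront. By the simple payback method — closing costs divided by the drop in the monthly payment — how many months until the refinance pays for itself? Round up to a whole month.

3 months

Current payment = 106,500 × 7%/12 / (1 − (1+0.0058333)^−120) = $1,236.56.
Refinanced payment = 75,736.43 × 0.0054167 / (1 − (1+0.0054167)^−180) = $659.75.
Monthly savings = $1,236.56 − $659.75 = $576.81.
Break-even = $1,250.00 / $576.81 = 2.17 → 3 months.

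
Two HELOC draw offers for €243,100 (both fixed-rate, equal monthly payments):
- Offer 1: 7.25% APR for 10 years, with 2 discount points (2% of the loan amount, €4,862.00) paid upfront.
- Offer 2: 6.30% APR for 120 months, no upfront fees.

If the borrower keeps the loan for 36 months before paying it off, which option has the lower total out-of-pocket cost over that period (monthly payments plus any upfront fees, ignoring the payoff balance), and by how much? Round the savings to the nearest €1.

Offer 1: at 7.25% the monthly rate is 0.0060417, so the payment is 243,100 × 0.0060417 / (1 − 1.0060417^−120) = €2,854.02.
Offer 2: at 6.30% the monthly rate is 0.0052500, so the payment is 243,100 × 0.0052500 / (1 − 1.0052500^−120) = €2,735.68.
Over 36 months: Offer 1 costs 36 × €2,854.02 + €4,862.00 = €107,606.72; Offer 2 costs 36 × €2,735.68 = €98,484.48.
Offer 2 is cheaper by €107,606.72 − €98,484.48 = €9,122.24.

Offer 2 by €9,122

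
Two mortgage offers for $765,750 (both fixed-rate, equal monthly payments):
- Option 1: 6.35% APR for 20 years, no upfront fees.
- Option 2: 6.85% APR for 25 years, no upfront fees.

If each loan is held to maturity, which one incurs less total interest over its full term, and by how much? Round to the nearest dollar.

Option 1: monthly rate = 6.35%/12 = 0.0052917; payment = 765,750 × 0.0052917 / (1 − (1+0.0052917)^−240) = $5,641.81.
Total interest on Option 1 = 240 × $5,641.81 − $765,750 = $588,284.40.
Option 2: monthly rate = 6.85%/12 = 0.0057083; payment = 765,750 × 0.0057083 / (1 − (1+0.0057083)^−300) = $5,339.11.
Total interest on Option 2 = 300 × $5,339.11 − $765,750 = $835,983.00.
Option 1 is lower by $247,698.60.

Option 1 by $247,699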